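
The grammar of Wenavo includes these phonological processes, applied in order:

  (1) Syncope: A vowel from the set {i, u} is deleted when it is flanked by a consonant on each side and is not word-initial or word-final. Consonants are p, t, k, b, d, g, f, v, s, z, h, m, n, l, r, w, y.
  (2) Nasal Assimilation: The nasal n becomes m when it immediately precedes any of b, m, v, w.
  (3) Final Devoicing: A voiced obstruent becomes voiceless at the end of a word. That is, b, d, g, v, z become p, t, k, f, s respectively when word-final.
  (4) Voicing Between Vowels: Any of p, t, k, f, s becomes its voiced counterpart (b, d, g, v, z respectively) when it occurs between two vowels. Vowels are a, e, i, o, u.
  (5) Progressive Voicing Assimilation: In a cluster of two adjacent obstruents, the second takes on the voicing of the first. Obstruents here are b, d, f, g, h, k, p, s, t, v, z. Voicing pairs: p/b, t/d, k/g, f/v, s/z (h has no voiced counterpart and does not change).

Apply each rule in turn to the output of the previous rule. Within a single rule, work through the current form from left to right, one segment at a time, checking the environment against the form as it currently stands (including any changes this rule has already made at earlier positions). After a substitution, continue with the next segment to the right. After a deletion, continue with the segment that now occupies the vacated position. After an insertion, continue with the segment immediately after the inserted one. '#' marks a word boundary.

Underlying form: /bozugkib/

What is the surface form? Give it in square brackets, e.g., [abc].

(1) Syncope: [bozugkib] → [bozgkb]
(2) Nasal Assimilation: no change — [bozgkb]
(3) Final Devoicing: [bozgkb] → [bozgkp]
(4) Voicing Between Vowels: no change — [bozgkp]
(5) Progressive Voicing Assimilation: [bozgkp] → [bozggb]

[bozggb]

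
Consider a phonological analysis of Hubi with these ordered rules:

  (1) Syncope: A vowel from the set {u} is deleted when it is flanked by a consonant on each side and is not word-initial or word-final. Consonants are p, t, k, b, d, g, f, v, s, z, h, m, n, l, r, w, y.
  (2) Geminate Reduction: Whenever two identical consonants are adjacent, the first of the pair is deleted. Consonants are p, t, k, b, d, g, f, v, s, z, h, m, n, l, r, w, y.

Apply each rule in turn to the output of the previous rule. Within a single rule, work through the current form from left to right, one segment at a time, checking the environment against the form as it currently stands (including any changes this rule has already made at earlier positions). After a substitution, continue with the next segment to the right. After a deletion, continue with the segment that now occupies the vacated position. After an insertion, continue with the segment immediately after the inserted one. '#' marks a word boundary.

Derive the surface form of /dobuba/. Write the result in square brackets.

[doba]

(1) Syncope: [dobuba] → [dobba]
(2) Geminate Reduction: [dobba] → [doba]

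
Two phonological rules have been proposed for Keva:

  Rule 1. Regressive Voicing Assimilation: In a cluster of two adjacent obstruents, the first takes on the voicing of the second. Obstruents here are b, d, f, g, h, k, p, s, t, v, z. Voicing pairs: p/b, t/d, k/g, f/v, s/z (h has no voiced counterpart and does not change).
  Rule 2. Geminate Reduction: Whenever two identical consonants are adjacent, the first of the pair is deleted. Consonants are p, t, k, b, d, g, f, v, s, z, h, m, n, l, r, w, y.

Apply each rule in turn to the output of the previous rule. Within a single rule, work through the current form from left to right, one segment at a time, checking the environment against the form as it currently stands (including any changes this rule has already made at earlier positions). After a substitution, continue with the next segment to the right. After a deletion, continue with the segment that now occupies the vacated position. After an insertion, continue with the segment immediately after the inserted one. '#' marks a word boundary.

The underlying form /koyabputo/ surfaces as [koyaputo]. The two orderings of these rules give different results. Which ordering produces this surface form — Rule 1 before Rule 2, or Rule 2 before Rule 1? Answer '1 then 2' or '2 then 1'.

1 then 2

Order 1 then 2:
  1 Regressive Voicing Assimilation: [koyabputo] → [koyapputo]
  2 Geminate Reduction: [koyapputo] → [koyaputo]
  result: [koyaputo]
Order 2 then 1:
  2 Geminate Reduction: no change — [koyabputo]
  1 Regressive Voicing Assimilation: [koyabputo] → [koyapputo]
  result: [koyapputo]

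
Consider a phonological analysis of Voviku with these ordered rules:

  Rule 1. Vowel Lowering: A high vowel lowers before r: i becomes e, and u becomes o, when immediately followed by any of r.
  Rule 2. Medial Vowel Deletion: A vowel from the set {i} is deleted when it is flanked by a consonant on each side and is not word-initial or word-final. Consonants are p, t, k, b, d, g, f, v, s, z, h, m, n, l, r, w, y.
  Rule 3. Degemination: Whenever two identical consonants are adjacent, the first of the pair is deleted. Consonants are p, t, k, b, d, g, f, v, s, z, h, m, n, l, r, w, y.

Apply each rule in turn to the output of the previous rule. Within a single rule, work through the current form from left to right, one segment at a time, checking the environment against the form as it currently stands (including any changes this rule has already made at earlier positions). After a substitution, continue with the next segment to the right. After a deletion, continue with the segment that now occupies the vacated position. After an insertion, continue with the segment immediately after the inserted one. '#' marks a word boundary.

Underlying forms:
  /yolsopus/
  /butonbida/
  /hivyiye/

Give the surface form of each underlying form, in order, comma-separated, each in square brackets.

[yolsopus], [butonbda], [hvye]

/yolsopus/:
  Rule 1 Vowel Lowering: no change — [yolsopus]
  Rule 2 Medial Vowel Deletion: no change — [yolsopus]
  Rule 3 Degemination: no change — [yolsopus]
/butonbida/:
  Rule 1 Vowel Lowering: no change — [butonbida]
  Rule 2 Medial Vowel Deletion: [butonbida] → [butonbda]
  Rule 3 Degemination: no change — [butonbda]
/hivyiye/:
  Rule 1 Vowel Lowering: no change — [hivyiye]
  Rule 2 Medial Vowel Deletion: [hivyiye] → [hvyye]
  Rule 3 Degemination: [hvyye] → [hvye]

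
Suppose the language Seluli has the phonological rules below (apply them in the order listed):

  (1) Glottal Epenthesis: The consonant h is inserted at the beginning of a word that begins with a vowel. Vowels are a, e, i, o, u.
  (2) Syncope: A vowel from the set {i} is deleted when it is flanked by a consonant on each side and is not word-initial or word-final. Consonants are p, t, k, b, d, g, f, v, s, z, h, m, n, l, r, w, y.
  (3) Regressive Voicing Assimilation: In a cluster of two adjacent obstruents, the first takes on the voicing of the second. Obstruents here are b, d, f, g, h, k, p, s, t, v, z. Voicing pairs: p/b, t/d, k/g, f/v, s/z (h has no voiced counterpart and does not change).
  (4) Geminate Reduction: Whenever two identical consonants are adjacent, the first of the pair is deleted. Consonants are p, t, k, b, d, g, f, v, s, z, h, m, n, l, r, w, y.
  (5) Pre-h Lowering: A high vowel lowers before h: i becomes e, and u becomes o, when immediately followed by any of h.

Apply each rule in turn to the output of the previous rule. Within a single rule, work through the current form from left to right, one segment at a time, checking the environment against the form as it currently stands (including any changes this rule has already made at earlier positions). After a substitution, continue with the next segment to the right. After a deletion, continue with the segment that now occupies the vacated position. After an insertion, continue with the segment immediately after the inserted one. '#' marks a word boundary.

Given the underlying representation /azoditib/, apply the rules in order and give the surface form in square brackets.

(1) Glottal Epenthesis: [azoditib] → [hazoditib]
(2) Syncope: [hazoditib] → [hazodtb]
(3) Regressive Voicing Assimilation: [hazodtb] → [hazotdb]
(4) Geminate Reduction: no change — [hazotdb]
(5) Pre-h Lowering: no change — [hazotdb]

[hazotdb]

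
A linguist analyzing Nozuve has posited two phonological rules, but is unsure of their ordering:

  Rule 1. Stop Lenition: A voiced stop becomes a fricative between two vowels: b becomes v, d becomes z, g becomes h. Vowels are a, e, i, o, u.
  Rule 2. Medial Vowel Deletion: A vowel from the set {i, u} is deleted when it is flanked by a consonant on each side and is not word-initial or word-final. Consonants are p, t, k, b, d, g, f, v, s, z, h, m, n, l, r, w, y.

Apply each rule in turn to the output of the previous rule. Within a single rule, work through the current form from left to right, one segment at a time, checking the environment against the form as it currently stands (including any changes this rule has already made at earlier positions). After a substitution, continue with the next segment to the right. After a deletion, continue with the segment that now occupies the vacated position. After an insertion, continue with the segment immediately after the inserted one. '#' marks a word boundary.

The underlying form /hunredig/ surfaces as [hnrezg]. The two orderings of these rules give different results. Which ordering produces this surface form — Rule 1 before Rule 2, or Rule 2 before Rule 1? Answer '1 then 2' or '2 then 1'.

1 then 2

Order 1 then 2:
  1 Stop Lenition: [hunredig] → [hunrezig]
  2 Medial Vowel Deletion: [hunrezig] → [hnrezg]
  result: [hnrezg]
Order 2 then 1:
  2 Medial Vowel Deletion: [hunredig] → [hnredg]
  1 Stop Lenition: no change — [hnredg]
  result: [hnredg]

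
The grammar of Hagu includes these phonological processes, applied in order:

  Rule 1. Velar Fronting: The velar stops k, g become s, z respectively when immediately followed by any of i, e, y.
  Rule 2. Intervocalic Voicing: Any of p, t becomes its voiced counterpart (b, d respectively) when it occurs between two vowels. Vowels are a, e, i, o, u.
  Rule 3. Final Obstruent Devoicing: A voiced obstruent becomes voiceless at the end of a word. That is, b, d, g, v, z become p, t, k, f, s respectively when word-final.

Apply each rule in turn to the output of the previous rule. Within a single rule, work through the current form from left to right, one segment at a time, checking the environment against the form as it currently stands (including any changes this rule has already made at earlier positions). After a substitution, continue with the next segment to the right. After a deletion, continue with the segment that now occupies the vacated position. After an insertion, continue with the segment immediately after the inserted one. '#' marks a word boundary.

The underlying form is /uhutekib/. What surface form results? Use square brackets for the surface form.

Rule 1 Velar Fronting: [uhutekib] → [uhutesib]
Rule 2 Intervocalic Voicing: [uhutesib] → [uhudesib]
Rule 3 Final Obstruent Devoicing: [uhudesib] → [uhudesip]

[uhudesip]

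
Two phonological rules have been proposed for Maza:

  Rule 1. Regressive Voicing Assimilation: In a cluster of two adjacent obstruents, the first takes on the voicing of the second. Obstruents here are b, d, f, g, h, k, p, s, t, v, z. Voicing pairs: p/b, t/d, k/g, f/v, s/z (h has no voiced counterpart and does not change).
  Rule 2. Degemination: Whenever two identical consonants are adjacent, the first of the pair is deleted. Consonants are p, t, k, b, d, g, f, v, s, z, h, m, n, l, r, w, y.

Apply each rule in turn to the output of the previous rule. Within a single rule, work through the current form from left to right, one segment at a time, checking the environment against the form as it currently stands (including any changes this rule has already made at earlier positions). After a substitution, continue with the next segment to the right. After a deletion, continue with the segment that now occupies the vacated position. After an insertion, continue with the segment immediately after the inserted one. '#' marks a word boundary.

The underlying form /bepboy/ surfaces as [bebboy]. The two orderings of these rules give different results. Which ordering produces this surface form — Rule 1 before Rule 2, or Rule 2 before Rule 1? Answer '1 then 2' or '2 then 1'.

2 then 1

Order 1 then 2:
  1 Regressive Voicing Assimilation: [bepboy] → [bebboy]
  2 Degemination: [bebboy] → [beboy]
  result: [beboy]
Order 2 then 1:
  2 Degemination: no change — [bepboy]
  1 Regressive Voicing Assimilation: [bepboy] → [bebboy]
  result: [bebboy]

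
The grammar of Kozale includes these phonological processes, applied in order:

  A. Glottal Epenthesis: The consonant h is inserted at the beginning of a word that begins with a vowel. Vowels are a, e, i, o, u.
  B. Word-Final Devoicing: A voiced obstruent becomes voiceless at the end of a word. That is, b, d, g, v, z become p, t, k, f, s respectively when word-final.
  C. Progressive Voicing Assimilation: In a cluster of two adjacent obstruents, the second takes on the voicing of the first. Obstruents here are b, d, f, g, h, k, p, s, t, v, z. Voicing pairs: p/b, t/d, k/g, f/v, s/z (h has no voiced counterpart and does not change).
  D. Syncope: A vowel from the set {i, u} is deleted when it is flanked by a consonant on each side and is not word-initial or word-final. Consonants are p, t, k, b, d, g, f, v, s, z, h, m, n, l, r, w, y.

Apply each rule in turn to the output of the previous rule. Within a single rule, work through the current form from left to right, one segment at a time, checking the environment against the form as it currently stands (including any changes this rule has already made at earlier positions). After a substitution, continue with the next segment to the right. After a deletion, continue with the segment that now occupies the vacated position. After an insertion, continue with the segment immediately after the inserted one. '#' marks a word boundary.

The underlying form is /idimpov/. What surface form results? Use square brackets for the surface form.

[hdmpof]

A Glottal Epenthesis: [idimpov] → [hidimpov]
B Word-Final Devoicing: [hidimpov] → [hidimpof]
C Progressive Voicing Assimilation: no change — [hidimpof]
D Syncope: [hidimpof] → [hdmpof]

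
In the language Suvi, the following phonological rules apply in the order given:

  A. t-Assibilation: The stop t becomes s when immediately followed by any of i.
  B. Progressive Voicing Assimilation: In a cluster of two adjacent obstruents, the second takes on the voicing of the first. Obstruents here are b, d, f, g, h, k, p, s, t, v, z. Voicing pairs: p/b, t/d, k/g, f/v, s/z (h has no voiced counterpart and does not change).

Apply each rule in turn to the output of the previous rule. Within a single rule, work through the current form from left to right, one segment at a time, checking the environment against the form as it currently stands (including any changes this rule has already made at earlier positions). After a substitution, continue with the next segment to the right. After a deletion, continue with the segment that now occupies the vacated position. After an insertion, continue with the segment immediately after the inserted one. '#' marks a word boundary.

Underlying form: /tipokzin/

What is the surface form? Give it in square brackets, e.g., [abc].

A t-Assibilation: [tipokzin] → [sipokzin]
B Progressive Voicing Assimilation: [sipokzin] → [sipoksin]

[sipoksin]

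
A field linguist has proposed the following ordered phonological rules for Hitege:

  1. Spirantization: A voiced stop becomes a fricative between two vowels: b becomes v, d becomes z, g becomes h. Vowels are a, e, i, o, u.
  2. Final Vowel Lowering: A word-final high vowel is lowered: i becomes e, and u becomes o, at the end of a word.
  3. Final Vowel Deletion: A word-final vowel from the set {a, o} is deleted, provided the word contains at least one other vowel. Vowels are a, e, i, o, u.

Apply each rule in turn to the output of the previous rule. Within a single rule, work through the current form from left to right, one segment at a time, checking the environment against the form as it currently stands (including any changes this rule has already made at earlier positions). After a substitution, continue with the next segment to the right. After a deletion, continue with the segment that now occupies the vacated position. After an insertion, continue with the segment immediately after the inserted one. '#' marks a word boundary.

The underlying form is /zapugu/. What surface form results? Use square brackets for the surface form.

[zapuh]

1 Spirantization: [zapugu] → [zapuhu]
2 Final Vowel Lowering: [zapuhu] → [zapuho]
3 Final Vowel Deletion: [zapuho] → [zapuh]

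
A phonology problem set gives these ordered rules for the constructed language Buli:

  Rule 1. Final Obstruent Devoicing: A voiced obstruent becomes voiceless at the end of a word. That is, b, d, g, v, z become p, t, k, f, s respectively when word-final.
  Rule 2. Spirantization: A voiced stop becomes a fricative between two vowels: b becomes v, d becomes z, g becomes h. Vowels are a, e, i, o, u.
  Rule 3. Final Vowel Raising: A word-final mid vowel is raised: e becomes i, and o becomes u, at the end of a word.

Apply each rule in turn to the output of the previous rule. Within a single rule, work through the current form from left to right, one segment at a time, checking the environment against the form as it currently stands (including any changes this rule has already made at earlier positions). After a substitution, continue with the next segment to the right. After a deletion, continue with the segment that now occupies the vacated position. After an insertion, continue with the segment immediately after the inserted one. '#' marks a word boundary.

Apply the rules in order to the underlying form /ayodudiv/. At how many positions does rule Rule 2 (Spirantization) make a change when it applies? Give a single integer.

2

Rule 1 Final Obstruent Devoicing: [ayodudiv] → [ayodudif]
Rule 2 Spirantization: [ayodudif] → [ayozuzif]
Rule 3 Final Vowel Raising: no change — [ayozuzif]
Rule Rule 2 changed 2 position(s).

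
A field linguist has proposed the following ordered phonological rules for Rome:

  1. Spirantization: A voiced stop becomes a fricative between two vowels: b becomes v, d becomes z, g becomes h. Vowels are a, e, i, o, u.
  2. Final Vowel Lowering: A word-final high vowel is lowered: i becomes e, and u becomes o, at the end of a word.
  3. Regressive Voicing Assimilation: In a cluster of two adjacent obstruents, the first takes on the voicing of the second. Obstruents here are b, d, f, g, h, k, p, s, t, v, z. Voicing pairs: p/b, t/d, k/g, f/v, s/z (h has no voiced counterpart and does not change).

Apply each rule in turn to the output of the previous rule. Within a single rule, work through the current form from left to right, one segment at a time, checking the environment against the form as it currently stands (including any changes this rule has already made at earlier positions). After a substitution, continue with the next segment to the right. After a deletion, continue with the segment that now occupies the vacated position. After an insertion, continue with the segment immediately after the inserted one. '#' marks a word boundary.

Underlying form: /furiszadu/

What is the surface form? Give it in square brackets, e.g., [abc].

1 Spirantization: [furiszadu] → [furiszazu]
2 Final Vowel Lowering: [furiszazu] → [furiszazo]
3 Regressive Voicing Assimilation: [furiszazo] → [furizzazo]

[furizzazo]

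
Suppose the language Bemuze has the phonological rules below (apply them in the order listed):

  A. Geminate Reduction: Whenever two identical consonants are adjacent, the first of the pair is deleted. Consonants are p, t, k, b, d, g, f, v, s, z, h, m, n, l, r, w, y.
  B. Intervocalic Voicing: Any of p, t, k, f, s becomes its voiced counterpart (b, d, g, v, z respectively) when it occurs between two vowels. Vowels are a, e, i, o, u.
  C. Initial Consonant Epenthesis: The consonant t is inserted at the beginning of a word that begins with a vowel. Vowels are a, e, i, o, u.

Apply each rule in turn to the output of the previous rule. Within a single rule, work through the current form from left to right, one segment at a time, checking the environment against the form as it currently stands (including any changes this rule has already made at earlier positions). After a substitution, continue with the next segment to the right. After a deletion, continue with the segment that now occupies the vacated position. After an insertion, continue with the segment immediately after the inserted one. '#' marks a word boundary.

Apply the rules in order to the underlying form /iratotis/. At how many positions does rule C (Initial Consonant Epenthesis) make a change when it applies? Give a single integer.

1

A Geminate Reduction: no change — [iratotis]
B Intervocalic Voicing: [iratotis] → [iradodis]
C Initial Consonant Epenthesis: [iradodis] → [tiradodis]
Rule C changed 1 position(s).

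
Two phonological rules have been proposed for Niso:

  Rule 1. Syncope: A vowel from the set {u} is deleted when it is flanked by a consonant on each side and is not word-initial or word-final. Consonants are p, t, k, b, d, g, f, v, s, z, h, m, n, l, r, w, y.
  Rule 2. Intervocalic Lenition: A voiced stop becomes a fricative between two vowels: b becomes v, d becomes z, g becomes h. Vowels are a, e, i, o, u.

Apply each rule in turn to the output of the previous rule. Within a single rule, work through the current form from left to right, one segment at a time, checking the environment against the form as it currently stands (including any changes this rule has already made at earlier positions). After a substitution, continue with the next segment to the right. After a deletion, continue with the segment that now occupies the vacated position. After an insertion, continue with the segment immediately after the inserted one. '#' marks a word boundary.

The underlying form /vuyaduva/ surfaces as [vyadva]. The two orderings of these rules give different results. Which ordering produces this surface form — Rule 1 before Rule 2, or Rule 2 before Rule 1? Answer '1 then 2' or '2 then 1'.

Order 1 then 2:
  1 Syncope: [vuyaduva] → [vyadva]
  2 Intervocalic Lenition: no change — [vyadva]
  result: [vyadva]
Order 2 then 1:
  2 Intervocalic Lenition: [vuyaduva] → [vuyazuva]
  1 Syncope: [vuyazuva] → [vyazva]
  result: [vyazva]

1 then 2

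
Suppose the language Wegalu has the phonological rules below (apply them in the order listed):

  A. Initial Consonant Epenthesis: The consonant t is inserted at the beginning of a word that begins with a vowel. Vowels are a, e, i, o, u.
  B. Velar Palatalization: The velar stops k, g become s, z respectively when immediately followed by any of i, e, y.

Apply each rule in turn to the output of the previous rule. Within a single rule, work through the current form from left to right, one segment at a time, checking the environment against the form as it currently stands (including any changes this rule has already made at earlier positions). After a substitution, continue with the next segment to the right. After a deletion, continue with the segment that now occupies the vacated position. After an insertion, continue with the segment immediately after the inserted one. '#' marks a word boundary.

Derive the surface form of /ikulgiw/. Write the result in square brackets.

[tikulziw]

A Initial Consonant Epenthesis: [ikulgiw] → [tikulgiw]
B Velar Palatalization: [tikulgiw] → [tikulziw]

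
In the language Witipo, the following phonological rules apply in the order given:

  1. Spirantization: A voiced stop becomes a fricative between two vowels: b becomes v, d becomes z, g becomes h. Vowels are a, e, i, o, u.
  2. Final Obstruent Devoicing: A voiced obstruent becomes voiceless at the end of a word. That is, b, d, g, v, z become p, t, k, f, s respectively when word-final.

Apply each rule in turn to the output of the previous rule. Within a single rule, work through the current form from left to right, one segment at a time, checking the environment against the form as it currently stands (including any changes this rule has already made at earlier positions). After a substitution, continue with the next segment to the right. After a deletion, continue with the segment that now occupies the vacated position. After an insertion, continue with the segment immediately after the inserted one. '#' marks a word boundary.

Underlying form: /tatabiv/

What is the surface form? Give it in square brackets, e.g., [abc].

1 Spirantization: [tatabiv] → [tataviv]
2 Final Obstruent Devoicing: [tataviv] → [tatavif]

[tatavif]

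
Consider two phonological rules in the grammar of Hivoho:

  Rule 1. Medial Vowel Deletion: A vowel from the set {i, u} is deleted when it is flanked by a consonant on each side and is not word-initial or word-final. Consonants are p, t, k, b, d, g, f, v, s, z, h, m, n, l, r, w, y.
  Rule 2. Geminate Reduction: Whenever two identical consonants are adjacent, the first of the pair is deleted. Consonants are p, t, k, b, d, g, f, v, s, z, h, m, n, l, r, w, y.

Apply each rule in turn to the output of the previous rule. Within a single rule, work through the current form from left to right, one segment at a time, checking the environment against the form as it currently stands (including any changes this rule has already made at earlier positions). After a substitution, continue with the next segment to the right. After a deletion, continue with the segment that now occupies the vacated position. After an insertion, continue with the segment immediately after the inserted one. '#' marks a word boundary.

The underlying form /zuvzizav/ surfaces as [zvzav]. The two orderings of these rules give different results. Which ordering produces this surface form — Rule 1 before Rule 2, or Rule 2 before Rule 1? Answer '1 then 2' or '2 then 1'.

Order 1 then 2:
  1 Medial Vowel Deletion: [zuvzizav] → [zvzzav]
  2 Geminate Reduction: [zvzzav] → [zvzav]
  result: [zvzav]
Order 2 then 1:
  2 Geminate Reduction: no change — [zuvzizav]
  1 Medial Vowel Deletion: [zuvzizav] → [zvzzav]
  result: [zvzzav]

1 then 2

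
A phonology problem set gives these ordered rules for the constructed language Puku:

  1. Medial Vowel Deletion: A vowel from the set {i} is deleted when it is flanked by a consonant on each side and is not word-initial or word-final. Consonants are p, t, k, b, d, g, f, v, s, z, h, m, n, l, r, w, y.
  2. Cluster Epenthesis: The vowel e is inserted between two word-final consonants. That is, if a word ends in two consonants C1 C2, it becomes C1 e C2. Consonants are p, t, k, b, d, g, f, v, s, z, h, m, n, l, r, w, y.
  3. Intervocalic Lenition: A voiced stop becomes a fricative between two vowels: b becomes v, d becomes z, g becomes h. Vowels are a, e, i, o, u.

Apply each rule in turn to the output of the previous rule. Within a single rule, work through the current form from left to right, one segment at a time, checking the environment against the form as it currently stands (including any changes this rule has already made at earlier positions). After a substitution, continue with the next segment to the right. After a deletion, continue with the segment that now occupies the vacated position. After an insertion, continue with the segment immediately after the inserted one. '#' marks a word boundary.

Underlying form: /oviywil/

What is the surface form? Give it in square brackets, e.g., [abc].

1 Medial Vowel Deletion: [oviywil] → [ovywl]
2 Cluster Epenthesis: [ovywl] → [ovywel]
3 Intervocalic Lenition: no change — [ovywel]

[ovywel]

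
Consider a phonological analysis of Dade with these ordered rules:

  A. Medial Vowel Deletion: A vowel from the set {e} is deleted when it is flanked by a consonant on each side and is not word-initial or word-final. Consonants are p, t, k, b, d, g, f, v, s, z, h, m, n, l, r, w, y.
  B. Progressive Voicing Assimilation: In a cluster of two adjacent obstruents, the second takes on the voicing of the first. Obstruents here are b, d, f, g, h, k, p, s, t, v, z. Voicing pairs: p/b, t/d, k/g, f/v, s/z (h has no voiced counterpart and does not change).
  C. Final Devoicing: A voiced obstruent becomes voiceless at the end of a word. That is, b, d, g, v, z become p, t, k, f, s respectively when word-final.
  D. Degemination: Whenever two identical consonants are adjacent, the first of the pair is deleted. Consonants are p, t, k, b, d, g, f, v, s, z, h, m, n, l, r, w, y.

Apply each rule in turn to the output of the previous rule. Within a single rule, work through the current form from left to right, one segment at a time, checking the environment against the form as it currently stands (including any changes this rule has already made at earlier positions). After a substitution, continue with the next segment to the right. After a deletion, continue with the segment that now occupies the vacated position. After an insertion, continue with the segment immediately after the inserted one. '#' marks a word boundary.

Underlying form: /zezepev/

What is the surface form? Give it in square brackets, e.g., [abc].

[zbf]

A Medial Vowel Deletion: [zezepev] → [zzpv]
B Progressive Voicing Assimilation: [zzpv] → [zzbv]
C Final Devoicing: [zzbv] → [zzbf]
D Degemination: [zzbf] → [zbf]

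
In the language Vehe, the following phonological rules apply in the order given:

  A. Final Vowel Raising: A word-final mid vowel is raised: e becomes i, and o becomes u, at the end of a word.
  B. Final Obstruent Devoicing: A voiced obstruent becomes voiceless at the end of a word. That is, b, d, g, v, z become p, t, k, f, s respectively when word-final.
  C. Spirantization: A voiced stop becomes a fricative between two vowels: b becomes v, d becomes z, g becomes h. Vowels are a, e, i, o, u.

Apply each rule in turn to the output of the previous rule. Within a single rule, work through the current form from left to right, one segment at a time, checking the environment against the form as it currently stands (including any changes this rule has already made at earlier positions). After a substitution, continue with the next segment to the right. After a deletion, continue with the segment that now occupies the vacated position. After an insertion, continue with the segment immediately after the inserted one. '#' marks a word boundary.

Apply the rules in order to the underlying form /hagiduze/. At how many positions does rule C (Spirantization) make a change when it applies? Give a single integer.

2

A Final Vowel Raising: [hagiduze] → [hagiduzi]
B Final Obstruent Devoicing: no change — [hagiduzi]
C Spirantization: [hagiduzi] → [hahizuzi]
Rule C changed 2 position(s).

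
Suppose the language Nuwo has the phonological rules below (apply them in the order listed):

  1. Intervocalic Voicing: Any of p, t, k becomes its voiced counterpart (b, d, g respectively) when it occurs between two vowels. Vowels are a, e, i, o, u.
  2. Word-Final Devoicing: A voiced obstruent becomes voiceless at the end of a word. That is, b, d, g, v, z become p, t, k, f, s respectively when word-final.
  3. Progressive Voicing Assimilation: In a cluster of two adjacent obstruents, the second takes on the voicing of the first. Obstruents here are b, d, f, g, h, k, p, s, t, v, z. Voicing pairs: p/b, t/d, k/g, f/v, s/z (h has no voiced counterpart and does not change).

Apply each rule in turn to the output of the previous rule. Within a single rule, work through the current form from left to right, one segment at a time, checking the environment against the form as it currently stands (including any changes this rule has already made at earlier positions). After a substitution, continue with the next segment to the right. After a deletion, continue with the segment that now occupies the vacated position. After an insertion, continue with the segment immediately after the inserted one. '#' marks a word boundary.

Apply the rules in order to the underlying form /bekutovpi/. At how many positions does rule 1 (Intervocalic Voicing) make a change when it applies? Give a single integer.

1 Intervocalic Voicing: [bekutovpi] → [begudovpi]
2 Word-Final Devoicing: no change — [begudovpi]
3 Progressive Voicing Assimilation: [begudovpi] → [begudovbi]
Rule 1 changed 2 position(s).

2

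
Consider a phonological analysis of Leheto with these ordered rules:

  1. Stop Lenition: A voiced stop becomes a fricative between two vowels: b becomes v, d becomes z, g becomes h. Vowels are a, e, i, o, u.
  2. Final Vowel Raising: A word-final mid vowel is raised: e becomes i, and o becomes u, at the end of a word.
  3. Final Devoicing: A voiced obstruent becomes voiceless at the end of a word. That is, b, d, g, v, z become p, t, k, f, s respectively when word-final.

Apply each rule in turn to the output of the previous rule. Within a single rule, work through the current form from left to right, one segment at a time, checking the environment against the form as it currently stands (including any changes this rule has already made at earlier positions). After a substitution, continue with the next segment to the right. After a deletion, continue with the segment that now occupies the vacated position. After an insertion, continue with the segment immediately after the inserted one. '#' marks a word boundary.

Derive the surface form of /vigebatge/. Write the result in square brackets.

1 Stop Lenition: [vigebatge] → [vihevatge]
2 Final Vowel Raising: [vihevatge] → [vihevatgi]
3 Final Devoicing: no change — [vihevatgi]

[vihevatgi]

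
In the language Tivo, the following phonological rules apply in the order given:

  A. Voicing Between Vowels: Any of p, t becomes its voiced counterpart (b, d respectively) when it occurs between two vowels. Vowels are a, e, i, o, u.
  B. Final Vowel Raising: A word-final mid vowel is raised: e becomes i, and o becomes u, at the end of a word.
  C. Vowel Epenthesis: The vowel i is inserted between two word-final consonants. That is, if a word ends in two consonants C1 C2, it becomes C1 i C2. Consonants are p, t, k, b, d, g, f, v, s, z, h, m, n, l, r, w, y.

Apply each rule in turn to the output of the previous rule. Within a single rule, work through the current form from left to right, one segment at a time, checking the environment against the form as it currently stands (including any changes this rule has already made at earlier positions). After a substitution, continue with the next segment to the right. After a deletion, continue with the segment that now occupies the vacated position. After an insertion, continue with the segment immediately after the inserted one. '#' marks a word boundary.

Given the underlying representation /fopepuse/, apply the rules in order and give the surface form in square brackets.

A Voicing Between Vowels: [fopepuse] → [fobebuse]
B Final Vowel Raising: [fobebuse] → [fobebusi]
C Vowel Epenthesis: no change — [fobebusi]

[fobebusi]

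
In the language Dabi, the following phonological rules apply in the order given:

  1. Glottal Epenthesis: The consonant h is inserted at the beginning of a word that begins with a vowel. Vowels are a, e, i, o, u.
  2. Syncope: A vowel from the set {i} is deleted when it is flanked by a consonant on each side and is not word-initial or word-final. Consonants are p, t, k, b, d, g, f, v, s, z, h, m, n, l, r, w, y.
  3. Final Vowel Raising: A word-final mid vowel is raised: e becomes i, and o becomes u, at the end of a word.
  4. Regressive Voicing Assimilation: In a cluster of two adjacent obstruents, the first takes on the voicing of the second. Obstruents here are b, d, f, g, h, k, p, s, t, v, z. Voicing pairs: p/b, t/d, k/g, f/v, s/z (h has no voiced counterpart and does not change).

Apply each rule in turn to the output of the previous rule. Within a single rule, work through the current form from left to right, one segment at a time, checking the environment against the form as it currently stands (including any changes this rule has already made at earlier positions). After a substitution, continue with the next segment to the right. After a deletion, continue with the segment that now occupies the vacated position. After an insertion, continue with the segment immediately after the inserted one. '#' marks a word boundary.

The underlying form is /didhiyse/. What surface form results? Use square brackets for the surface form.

[dthysi]

1 Glottal Epenthesis: no change — [didhiyse]
2 Syncope: [didhiyse] → [ddhyse]
3 Final Vowel Raising: [ddhyse] → [ddhysi]
4 Regressive Voicing Assimilation: [ddhysi] → [dthysi]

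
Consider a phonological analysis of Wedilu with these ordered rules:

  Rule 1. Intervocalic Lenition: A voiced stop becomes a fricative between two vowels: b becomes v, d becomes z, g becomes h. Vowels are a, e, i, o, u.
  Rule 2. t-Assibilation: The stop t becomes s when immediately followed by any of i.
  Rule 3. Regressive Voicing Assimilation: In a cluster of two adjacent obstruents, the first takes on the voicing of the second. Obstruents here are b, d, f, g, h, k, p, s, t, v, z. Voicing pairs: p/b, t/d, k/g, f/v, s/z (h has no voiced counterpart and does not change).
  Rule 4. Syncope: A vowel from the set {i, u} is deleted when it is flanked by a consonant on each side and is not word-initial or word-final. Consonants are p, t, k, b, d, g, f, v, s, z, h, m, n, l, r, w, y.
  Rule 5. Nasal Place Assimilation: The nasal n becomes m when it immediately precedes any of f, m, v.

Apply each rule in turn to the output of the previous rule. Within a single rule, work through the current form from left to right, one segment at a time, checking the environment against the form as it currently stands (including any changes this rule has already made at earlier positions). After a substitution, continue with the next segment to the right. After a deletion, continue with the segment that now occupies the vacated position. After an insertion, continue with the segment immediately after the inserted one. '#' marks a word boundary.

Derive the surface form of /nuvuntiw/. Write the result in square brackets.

[mvnsw]

Rule 1 Intervocalic Lenition: no change — [nuvuntiw]
Rule 2 t-Assibilation: [nuvuntiw] → [nuvunsiw]
Rule 3 Regressive Voicing Assimilation: no change — [nuvunsiw]
Rule 4 Syncope: [nuvunsiw] → [nvnsw]
Rule 5 Nasal Place Assimilation: [nvnsw] → [mvnsw]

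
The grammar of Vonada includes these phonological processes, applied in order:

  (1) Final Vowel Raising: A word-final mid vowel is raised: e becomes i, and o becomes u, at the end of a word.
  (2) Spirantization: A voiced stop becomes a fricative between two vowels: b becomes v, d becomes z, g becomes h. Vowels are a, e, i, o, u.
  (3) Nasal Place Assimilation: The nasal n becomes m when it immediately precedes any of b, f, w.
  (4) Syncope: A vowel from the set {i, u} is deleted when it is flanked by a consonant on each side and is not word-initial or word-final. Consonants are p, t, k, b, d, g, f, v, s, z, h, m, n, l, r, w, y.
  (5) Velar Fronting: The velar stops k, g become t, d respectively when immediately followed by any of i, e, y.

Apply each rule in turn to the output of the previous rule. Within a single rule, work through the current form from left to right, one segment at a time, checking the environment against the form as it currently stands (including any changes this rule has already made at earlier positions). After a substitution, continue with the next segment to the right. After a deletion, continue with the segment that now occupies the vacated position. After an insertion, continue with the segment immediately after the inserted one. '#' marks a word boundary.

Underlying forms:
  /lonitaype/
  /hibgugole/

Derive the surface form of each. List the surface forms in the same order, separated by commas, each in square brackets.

[lontaypi], [hbgholi]

/lonitaype/:
  (1) Final Vowel Raising: [lonitaype] → [lonitaypi]
  (2) Spirantization: no change — [lonitaypi]
  (3) Nasal Place Assimilation: no change — [lonitaypi]
  (4) Syncope: [lonitaypi] → [lontaypi]
  (5) Velar Fronting: no change — [lontaypi]
/hibgugole/:
  (1) Final Vowel Raising: [hibgugole] → [hibgugoli]
  (2) Spirantization: [hibgugoli] → [hibguholi]
  (3) Nasal Place Assimilation: no change — [hibguholi]
  (4) Syncope: [hibguholi] → [hbgholi]
  (5) Velar Fronting: no change — [hbgholi]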